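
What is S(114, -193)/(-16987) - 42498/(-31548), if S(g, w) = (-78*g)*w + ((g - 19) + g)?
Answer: -8904328249/89317646 ≈ -99.693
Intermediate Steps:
S(g, w) = -19 + 2*g - 78*g*w (S(g, w) = -78*g*w + ((-19 + g) + g) = -78*g*w + (-19 + 2*g) = -19 + 2*g - 78*g*w)
S(114, -193)/(-16987) - 42498/(-31548) = (-19 + 2*114 - 78*114*(-193))/(-16987) - 42498/(-31548) = (-19 + 228 + 1716156)*(-1/16987) - 42498*(-1/31548) = 1716365*(-1/16987) + 7083/5258 = -1716365/16987 + 7083/5258 = -8904328249/89317646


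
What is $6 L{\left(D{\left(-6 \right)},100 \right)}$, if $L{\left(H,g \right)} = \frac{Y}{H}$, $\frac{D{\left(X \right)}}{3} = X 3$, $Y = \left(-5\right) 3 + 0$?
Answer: $\frac{5}{3} \approx 1.6667$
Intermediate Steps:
$Y = -15$ ($Y = -15 + 0 = -15$)
$D{\left(X \right)} = 9 X$ ($D{\left(X \right)} = 3 X 3 = 3 \cdot 3 X = 9 X$)
$L{\left(H,g \right)} = - \frac{15}{H}$
$6 L{\left(D{\left(-6 \right)},100 \right)} = 6 \left(- \frac{15}{9 \left(-6\right)}\right) = 6 \left(- \frac{15}{-54}\right) = 6 \left(\left(-15\right) \left(- \frac{1}{54}\right)\right) = 6 \cdot \frac{5}{18} = \frac{5}{3}$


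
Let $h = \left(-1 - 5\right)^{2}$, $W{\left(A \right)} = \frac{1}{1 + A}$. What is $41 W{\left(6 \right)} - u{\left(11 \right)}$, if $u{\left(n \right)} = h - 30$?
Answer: $- \frac{1}{7} \approx -0.14286$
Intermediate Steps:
$h = 36$ ($h = \left(-6\right)^{2} = 36$)
$u{\left(n \right)} = 6$ ($u{\left(n \right)} = 36 - 30 = 6$)
$41 W{\left(6 \right)} - u{\left(11 \right)} = \frac{41}{1 + 6} - 6 = \frac{41}{7} - 6 = - \frac{1}{7}$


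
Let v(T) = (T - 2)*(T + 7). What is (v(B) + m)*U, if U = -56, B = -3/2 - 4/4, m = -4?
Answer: 1358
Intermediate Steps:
B = -5/2 (B = -3*½ - 4*¼ = -3/2 - 1 = -5/2 ≈ -2.5000)
v(T) = (-2 + T)*(7 + T)
(v(B) + m)*U = ((-14 + (-5/2)² + 5*(-5/2)) - 4)*(-56) = ((-14 + 25/4 - 25/2) - 4)*(-56) = (-81/4 - 4)*(-56) = -97/4*(-56) = 1358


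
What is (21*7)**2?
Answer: 21609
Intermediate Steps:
(21*7)**2 = 147**2 = 21609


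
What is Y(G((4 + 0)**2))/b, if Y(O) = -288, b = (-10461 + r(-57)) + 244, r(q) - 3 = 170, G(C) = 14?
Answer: 8/279 ≈ 0.028674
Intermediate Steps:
r(q) = 173 (r(q) = 3 + 170 = 173)
b = -10044 (b = (-10461 + 173) + 244 = -10288 + 244 = -10044)
Y(G((4 + 0)**2))/b = -288/(-10044) = -288*(-1/10044) = 8/279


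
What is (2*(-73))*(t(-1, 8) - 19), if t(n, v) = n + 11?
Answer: 1314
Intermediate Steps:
t(n, v) = 11 + n
(2*(-73))*(t(-1, 8) - 19) = (2*(-73))*((11 - 1) - 19) = -146*(10 - 19) = -146*(-9) = 1314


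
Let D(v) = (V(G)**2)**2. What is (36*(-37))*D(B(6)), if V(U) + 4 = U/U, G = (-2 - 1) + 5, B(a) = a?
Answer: -107892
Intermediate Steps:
G = 2 (G = -3 + 5 = 2)
V(U) = -3 (V(U) = -4 + U/U = -4 + 1 = -3)
D(v) = 81 (D(v) = ((-3)**2)**2 = 9**2 = 81)
(36*(-37))*D(B(6)) = (36*(-37))*81 = -1332*81 = -107892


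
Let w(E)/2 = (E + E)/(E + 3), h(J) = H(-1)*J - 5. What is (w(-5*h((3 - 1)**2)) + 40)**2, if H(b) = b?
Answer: 30625/16 ≈ 1914.1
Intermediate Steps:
h(J) = -5 - J (h(J) = -J - 5 = -5 - J)
w(E) = 4*E/(3 + E) (w(E) = 2*((E + E)/(E + 3)) = 2*((2*E)/(3 + E)) = 2*(2*E/(3 + E)) = 4*E/(3 + E))
(w(-5*h((3 - 1)**2)) + 40)**2 = (4*(-5*(-5 - (3 - 1)**2))/(3 - 5*(-5 - (3 - 1)**2)) + 40)**2 = (4*(-5*(-5 - 1*2**2))/(3 - 5*(-5 - 1*2**2)) + 40)**2 = (4*(-5*(-5 - 1*4))/(3 - 5*(-5 - 1*4)) + 40)**2 = (4*(-5*(-5 - 4))/(3 - 5*(-5 - 4)) + 40)**2 = (4*(-5*(-9))/(3 - 5*(-9)) + 40)**2 = (4*45/(3 + 45) + 40)**2 = (4*45/48 + 40)**2 = (4*45*(1/48) + 40)**2 = (15/4 + 40)**2 = (175/4)**2 = 30625/16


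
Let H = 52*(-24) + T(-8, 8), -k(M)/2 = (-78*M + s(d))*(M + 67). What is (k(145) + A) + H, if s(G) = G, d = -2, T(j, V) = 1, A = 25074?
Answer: 4820115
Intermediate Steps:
k(M) = -2*(-2 - 78*M)*(67 + M) (k(M) = -2*(-78*M - 2)*(M + 67) = -2*(-2 - 78*M)*(67 + M))
H = -1247 (H = 52*(-24) + 1 = -1248 + 1 = -1247)
(k(145) + A) + H = ((268 + 156*145² + 10456*145) + 25074) - 1247 = ((268 + 156*21025 + 1516120) + 25074) - 1247 = ((268 + 3279900 + 1516120) + 25074) - 1247 = (4796288 + 25074) - 1247 = 4821362 - 1247 = 4820115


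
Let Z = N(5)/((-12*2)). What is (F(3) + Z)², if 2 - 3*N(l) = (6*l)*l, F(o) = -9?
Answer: 15625/324 ≈ 48.225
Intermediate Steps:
N(l) = ⅔ - 2*l² (N(l) = ⅔ - 6*l*l/3 = ⅔ - 2*l²)
Z = 37/18 (Z = (⅔ - 2*5²)/((-12*2)) = (⅔ - 2*25)/(-24) = (⅔ - 50)*(-1/24) = -148/3*(-1/24) = 37/18 ≈ 2.0556)
(F(3) + Z)² = (-9 + 37/18)² = (-125/18)² = 15625/324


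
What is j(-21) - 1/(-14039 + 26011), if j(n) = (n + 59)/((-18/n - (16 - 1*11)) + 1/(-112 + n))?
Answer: -1890845/206517 ≈ -9.1559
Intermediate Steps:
j(n) = (59 + n)/(-5 + 1/(-112 + n) - 18/n) (j(n) = (59 + n)/((-18/n - (16 - 11)) + 1/(-112 + n)) = (59 + n)/((-18/n - 1*5) + 1/(-112 + n)) = (59 + n)/((-18/n - 5) + 1/(-112 + n)) = (59 + n)/((-5 - 18/n) + 1/(-112 + n)) = (59 + n)/(-5 + 1/(-112 + n) - 18/n))
j(-21) - 1/(-14039 + 26011) = -21*(6608 - 1*(-21)**2 + 53*(-21))/(-2016 - 543*(-21) + 5*(-21)**2) - 1/(-14039 + 26011) = -21*(6608 - 1*441 - 1113)/(-2016 + 11403 + 5*441) - 1/11972 = -21*(6608 - 441 - 1113)/(-2016 + 11403 + 2205) - 1*1/11972 = -21*5054/11592 - 1/11972 = -21*1/11592*5054 - 1/11972 = -2527/276 - 1/11972 = -1890845/206517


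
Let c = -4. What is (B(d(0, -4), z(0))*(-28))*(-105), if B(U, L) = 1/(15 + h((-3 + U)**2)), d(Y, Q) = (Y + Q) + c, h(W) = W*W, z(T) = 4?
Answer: 735/3664 ≈ 0.20060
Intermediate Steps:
h(W) = W**2
d(Y, Q) = -4 + Q + Y (d(Y, Q) = (Y + Q) - 4 = (Q + Y) - 4 = -4 + Q + Y)
B(U, L) = 1/(15 + (-3 + U)**4) (B(U, L) = 1/(15 + ((-3 + U)**2)**2) = 1/(15 + (-3 + U)**4))
(B(d(0, -4), z(0))*(-28))*(-105) = (-28/(15 + (-3 + (-4 - 4 + 0))**4))*(-105) = (-28/(15 + (-3 - 8)**4))*(-105) = (-28/(15 + (-11)**4))*(-105) = (-28/(15 + 14641))*(-105) = (-28/14656)*(-105) = ((1/14656)*(-28))*(-105) = -7/3664*(-105) = 735/3664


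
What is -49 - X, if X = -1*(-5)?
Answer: -54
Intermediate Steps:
X = 5
-49 - X = -49 - 1*5 = -49 - 5 = -54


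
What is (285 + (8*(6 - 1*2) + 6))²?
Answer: 104329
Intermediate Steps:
(285 + (8*(6 - 1*2) + 6))² = (285 + (8*(6 - 2) + 6))² = (285 + (8*4 + 6))² = (285 + (32 + 6))² = (285 + 38)² = 323² = 104329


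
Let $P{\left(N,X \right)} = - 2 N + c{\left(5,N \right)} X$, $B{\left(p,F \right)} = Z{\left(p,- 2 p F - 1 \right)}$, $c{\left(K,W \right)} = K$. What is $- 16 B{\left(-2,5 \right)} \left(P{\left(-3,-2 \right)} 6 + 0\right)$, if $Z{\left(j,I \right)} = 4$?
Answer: $1536$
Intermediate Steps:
$B{\left(p,F \right)} = 4$
$P{\left(N,X \right)} = - 2 N + 5 X$
$- 16 B{\left(-2,5 \right)} \left(P{\left(-3,-2 \right)} 6 + 0\right) = \left(-16\right) 4 \left(\left(\left(-2\right) \left(-3\right) + 5 \left(-2\right)\right) 6 + 0\right) = - 64 \left(\left(6 - 10\right) 6 + 0\right) = - 64 \left(\left(-4\right) 6 + 0\right) = - 64 \left(-24 + 0\right) = \left(-64\right) \left(-24\right) = 1536$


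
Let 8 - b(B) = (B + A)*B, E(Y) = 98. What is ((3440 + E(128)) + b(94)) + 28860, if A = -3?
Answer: 23852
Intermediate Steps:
b(B) = 8 - B*(-3 + B) (b(B) = 8 - (B - 3)*B = 8 - (-3 + B)*B = 8 - B*(-3 + B))
((3440 + E(128)) + b(94)) + 28860 = ((3440 + 98) + (8 - 1*94² + 3*94)) + 28860 = (3538 + (8 - 1*8836 + 282)) + 28860 = (3538 + (8 - 8836 + 282)) + 28860 = (3538 - 8546) + 28860 = -5008 + 28860 = 23852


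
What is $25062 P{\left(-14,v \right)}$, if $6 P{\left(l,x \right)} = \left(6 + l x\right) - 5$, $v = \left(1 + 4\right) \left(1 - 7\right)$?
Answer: $1758517$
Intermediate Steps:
$v = -30$ ($v = 5 \left(-6\right) = -30$)
$P{\left(l,x \right)} = \frac{1}{6} + \frac{l x}{6}$ ($P{\left(l,x \right)} = \frac{\left(6 + l x\right) - 5}{6} = \frac{1 + l x}{6} = \frac{1}{6} + \frac{l x}{6}$)
$25062 P{\left(-14,v \right)} = 25062 \left(\frac{1}{6} + \frac{1}{6} \left(-14\right) \left(-30\right)\right) = 25062 \left(\frac{1}{6} + 70\right) = 25062 \cdot \frac{421}{6} = 1758517$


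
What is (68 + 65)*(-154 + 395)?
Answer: 32053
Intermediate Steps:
(68 + 65)*(-154 + 395) = 133*241 = 32053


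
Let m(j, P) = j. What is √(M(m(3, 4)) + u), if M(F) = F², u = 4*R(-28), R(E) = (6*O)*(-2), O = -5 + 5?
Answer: 3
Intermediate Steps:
O = 0
R(E) = 0 (R(E) = (6*0)*(-2) = 0*(-2) = 0)
u = 0 (u = 4*0 = 0)
√(M(m(3, 4)) + u) = √(3² + 0) = √(9 + 0) = √9 = 3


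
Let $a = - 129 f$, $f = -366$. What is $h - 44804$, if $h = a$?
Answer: $2410$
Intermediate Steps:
$a = 47214$ ($a = \left(-129\right) \left(-366\right) = 47214$)
$h = 47214$
$h - 44804 = 47214 - 44804 = 2410$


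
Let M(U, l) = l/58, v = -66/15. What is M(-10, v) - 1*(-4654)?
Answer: 674819/145 ≈ 4653.9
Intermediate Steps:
v = -22/5 (v = -66*1/15 = -22/5 ≈ -4.4000)
M(U, l) = l/58 (M(U, l) = l*(1/58) = l/58)
M(-10, v) - 1*(-4654) = (1/58)*(-22/5) - 1*(-4654) = -11/145 + 4654 = 674819/145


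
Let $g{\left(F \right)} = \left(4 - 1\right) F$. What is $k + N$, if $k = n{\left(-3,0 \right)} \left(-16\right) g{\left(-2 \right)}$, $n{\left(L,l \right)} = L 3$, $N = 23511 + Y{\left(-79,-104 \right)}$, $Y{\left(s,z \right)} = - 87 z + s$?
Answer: $31616$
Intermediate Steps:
$g{\left(F \right)} = 3 F$
$Y{\left(s,z \right)} = s - 87 z$
$N = 32480$ ($N = 23511 - -8969 = 23511 + \left(-79 + 9048\right) = 23511 + 8969 = 32480$)
$n{\left(L,l \right)} = 3 L$
$k = -864$ ($k = 3 \left(-3\right) \left(-16\right) 3 \left(-2\right) = \left(-9\right) \left(-16\right) \left(-6\right) = 144 \left(-6\right) = -864$)
$k + N = -864 + 32480 = 31616$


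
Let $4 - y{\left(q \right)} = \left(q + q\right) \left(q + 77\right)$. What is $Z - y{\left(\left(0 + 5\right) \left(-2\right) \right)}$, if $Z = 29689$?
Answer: $28345$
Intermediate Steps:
$y{\left(q \right)} = 4 - 2 q \left(77 + q\right)$ ($y{\left(q \right)} = 4 - \left(q + q\right) \left(q + 77\right) = 4 - 2 q \left(77 + q\right)$)
$Z - y{\left(\left(0 + 5\right) \left(-2\right) \right)} = 29689 - \left(4 - 154 \left(0 + 5\right) \left(-2\right) - 2 \left(\left(0 + 5\right) \left(-2\right)\right)^{2}\right) = 29689 - \left(4 - 154 \cdot 5 \left(-2\right) - 2 \left(5 \left(-2\right)\right)^{2}\right) = 29689 - \left(4 - -1540 - 2 \left(-10\right)^{2}\right) = 29689 - \left(4 + 1540 - 200\right) = 29689 - 1344 = 28345$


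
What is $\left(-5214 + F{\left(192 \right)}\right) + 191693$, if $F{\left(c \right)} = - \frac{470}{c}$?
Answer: $\frac{17901749}{96} \approx 1.8648 \cdot 10^{5}$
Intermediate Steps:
$\left(-5214 + F{\left(192 \right)}\right) + 191693 = \left(-5214 - \frac{470}{192}\right) + 191693 = \left(-5214 - \frac{235}{96}\right) + 191693 = - \frac{500779}{96} + 191693 = \frac{17901749}{96}$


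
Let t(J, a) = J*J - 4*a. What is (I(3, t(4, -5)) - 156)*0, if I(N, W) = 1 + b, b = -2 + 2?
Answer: 0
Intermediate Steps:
b = 0
t(J, a) = J² - 4*a
I(N, W) = 1 (I(N, W) = 1 + 0 = 1)
(I(3, t(4, -5)) - 156)*0 = (1 - 156)*0 = -155*0 = 0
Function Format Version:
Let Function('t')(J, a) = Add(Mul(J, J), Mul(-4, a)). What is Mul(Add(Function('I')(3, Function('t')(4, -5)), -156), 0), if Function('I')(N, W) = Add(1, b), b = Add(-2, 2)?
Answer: 0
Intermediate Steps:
b = 0
Function('t')(J, a) = Add(Pow(J, 2), Mul(-4, a))
Function('I')(N, W) = 1 (Function('I')(N, W) = Add(1, 0) = 1)
Mul(Add(Function('I')(3, Function('t')(4, -5)), -156), 0) = Mul(Add(1, -156), 0) = Mul(-155, 0) = 0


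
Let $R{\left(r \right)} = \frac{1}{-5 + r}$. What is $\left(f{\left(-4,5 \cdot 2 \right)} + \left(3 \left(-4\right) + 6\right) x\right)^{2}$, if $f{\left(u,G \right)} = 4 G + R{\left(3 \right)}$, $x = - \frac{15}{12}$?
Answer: $2209$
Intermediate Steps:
$x = - \frac{5}{4}$ ($x = \left(-15\right) \frac{1}{12} = - \frac{5}{4} \approx -1.25$)
$f{\left(u,G \right)} = - \frac{1}{2} + 4 G$ ($f{\left(u,G \right)} = 4 G + \frac{1}{-5 + 3} = 4 G + \frac{1}{-2} = 4 G - \frac{1}{2} = - \frac{1}{2} + 4 G$)
$\left(f{\left(-4,5 \cdot 2 \right)} + \left(3 \left(-4\right) + 6\right) x\right)^{2} = \left(\left(- \frac{1}{2} + 4 \cdot 5 \cdot 2\right) + \left(3 \left(-4\right) + 6\right) \left(- \frac{5}{4}\right)\right)^{2} = \left(\left(- \frac{1}{2} + 4 \cdot 10\right) + \left(-12 + 6\right) \left(- \frac{5}{4}\right)\right)^{2} = \left(\left(- \frac{1}{2} + 40\right) - - \frac{15}{2}\right)^{2} = \left(\frac{79}{2} + \frac{15}{2}\right)^{2} = 47^{2} = 2209$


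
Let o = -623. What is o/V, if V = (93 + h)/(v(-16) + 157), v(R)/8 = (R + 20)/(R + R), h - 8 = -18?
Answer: -97188/83 ≈ -1170.9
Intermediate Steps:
h = -10 (h = 8 - 18 = -10)
v(R) = 4*(20 + R)/R (v(R) = 8*((R + 20)/(R + R)) = 8*((20 + R)/((2*R))) = 8*((20 + R)*(1/(2*R))) = 8*((20 + R)/(2*R)) = 4*(20 + R)/R)
V = 83/156 (V = (93 - 10)/((4 + 80/(-16)) + 157) = 83/((4 + 80*(-1/16)) + 157) = 83/((4 - 5) + 157) = 83/(-1 + 157) = 83/156 ≈ 0.53205)
o/V = -623/(83/156) = (156/83)*(-623) = -97188/83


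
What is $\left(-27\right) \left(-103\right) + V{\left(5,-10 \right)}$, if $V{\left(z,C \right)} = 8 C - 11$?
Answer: $2690$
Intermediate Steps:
$V{\left(z,C \right)} = -11 + 8 C$
$\left(-27\right) \left(-103\right) + V{\left(5,-10 \right)} = \left(-27\right) \left(-103\right) + \left(-11 + 8 \left(-10\right)\right) = 2781 - 91 = 2690$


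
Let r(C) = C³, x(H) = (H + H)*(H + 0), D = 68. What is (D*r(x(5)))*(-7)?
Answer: -59500000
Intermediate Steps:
x(H) = 2*H² (x(H) = (2*H)*H = 2*H²)
(D*r(x(5)))*(-7) = (68*(2*5²)³)*(-7) = (68*(2*25)³)*(-7) = (68*50³)*(-7) = (68*125000)*(-7) = 8500000*(-7) = -59500000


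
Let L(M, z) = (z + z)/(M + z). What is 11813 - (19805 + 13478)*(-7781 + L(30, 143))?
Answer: 44795203690/173 ≈ 2.5893e+8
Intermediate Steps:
L(M, z) = 2*z/(M + z) (L(M, z) = (2*z)/(M + z) = 2*z/(M + z))
11813 - (19805 + 13478)*(-7781 + L(30, 143)) = 11813 - (19805 + 13478)*(-7781 + 2*143/(30 + 143)) = 11813 - 33283*(-7781 + 2*143/173) = 11813 - 33283*(-7781 + 2*143*(1/173)) = 11813 - 33283*(-7781 + 286/173) = 11813 - 33283*(-1345827)/173 = 11813 - 1*(-44793160041/173) = 11813 + 44793160041/173 = 44795203690/173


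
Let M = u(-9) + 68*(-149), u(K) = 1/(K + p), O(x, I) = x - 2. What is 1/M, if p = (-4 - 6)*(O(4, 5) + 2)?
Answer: -49/496469 ≈ -9.8697e-5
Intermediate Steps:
O(x, I) = -2 + x
p = -40 (p = (-4 - 6)*((-2 + 4) + 2) = -10*(2 + 2) = -10*4 = -40)
u(K) = 1/(-40 + K) (u(K) = 1/(K - 40) = 1/(-40 + K))
M = -496469/49 (M = 1/(-40 - 9) + 68*(-149) = 1/(-49) - 10132 = -1/49 - 10132 = -496469/49 ≈ -10132.)
1/M = 1/(-496469/49) = -49/496469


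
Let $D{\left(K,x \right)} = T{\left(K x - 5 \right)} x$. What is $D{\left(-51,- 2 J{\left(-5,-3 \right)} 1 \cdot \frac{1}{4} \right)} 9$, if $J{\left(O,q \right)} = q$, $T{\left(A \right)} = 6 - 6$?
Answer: $0$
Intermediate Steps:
$T{\left(A \right)} = 0$ ($T{\left(A \right)} = 6 - 6 = 0$)
$D{\left(K,x \right)} = 0$ ($D{\left(K,x \right)} = 0 x = 0$)
$D{\left(-51,- 2 J{\left(-5,-3 \right)} 1 \cdot \frac{1}{4} \right)} 9 = 0 \cdot 9 = 0$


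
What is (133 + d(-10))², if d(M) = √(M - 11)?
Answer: (133 + I*√21)² ≈ 17668.0 + 1219.0*I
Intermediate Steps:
d(M) = √(-11 + M)
(133 + d(-10))² = (133 + √(-11 - 10))² = (133 + √(-21))² = (133 + I*√21)²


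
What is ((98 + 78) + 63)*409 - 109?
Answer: 97642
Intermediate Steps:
((98 + 78) + 63)*409 - 109 = (176 + 63)*409 - 109 = 239*409 - 109 = 97751 - 109 = 97642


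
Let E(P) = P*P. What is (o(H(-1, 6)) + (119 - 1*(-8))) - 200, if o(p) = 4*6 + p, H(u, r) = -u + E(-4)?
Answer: -32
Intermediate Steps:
E(P) = P**2
H(u, r) = 16 - u (H(u, r) = -u + (-4)**2 = -u + 16 = 16 - u)
o(p) = 24 + p
(o(H(-1, 6)) + (119 - 1*(-8))) - 200 = ((24 + (16 - 1*(-1))) + (119 - 1*(-8))) - 200 = ((24 + (16 + 1)) + (119 + 8)) - 200 = ((24 + 17) + 127) - 200 = (41 + 127) - 200 = 168 - 200 = -32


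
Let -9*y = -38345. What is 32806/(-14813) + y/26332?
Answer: -7206623843/3510503244 ≈ -2.0529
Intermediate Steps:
y = 38345/9 (y = -⅑*(-38345) = 38345/9 ≈ 4260.6)
32806/(-14813) + y/26332 = 32806/(-14813) + (38345/9)/26332 = 32806*(-1/14813) + (38345/9)*(1/26332) = -32806/14813 + 38345/236988 = -7206623843/3510503244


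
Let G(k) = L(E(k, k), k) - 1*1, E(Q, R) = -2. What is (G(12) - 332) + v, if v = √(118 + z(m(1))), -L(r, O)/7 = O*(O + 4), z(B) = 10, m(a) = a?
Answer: -1677 + 8*√2 ≈ -1665.7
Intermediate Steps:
L(r, O) = -7*O*(4 + O) (L(r, O) = -7*O*(O + 4) = -7*O*(4 + O))
v = 8*√2 (v = √(118 + 10) = √128 = 8*√2 ≈ 11.314)
G(k) = -1 - 7*k*(4 + k) (G(k) = -7*k*(4 + k) - 1*1 = -7*k*(4 + k) - 1 = -1 - 7*k*(4 + k))
(G(12) - 332) + v = ((-1 - 7*12*(4 + 12)) - 332) + 8*√2 = ((-1 - 7*12*16) - 332) + 8*√2 = ((-1 - 1344) - 332) + 8*√2 = (-1345 - 332) + 8*√2 = -1677 + 8*√2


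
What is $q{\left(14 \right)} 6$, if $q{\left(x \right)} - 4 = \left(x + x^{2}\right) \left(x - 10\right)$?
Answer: $5064$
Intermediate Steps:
$q{\left(x \right)} = 4 + \left(-10 + x\right) \left(x + x^{2}\right)$ ($q{\left(x \right)} = 4 + \left(x + x^{2}\right) \left(x - 10\right) = 4 + \left(x + x^{2}\right) \left(-10 + x\right) = 4 + \left(-10 + x\right) \left(x + x^{2}\right)$)
$q{\left(14 \right)} 6 = \left(4 + 14^{3} - 140 - 9 \cdot 14^{2}\right) 6 = \left(4 + 2744 - 140 - 1764\right) 6 = 844 \cdot 6 = 5064$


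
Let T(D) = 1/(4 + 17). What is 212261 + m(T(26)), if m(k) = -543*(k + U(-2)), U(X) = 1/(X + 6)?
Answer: 5938783/28 ≈ 2.1210e+5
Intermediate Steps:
U(X) = 1/(6 + X)
T(D) = 1/21
m(k) = -543/4 - 543*k (m(k) = -543*(k + 1/(6 - 2)) = -543*(k + 1/4) = -543*(k + ¼) = -543*(¼ + k) = -543/4 - 543*k)
212261 + m(T(26)) = 212261 + (-543/4 - 543*1/21) = 212261 + (-543/4 - 181/7) = 212261 - 4525/28 = 5938783/28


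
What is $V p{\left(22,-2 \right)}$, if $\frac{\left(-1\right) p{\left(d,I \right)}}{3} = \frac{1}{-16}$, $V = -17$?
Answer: $- \frac{51}{16} \approx -3.1875$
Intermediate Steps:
$p{\left(d,I \right)} = \frac{3}{16}$ ($p{\left(d,I \right)} = - \frac{3}{-16} = \left(-3\right) \left(- \frac{1}{16}\right) = \frac{3}{16}$)
$V p{\left(22,-2 \right)} = \left(-17\right) \frac{3}{16} = - \frac{51}{16}$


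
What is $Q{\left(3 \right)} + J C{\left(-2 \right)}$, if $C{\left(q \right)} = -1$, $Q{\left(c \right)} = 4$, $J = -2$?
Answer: $6$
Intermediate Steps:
$Q{\left(3 \right)} + J C{\left(-2 \right)} = 4 - -2 = 4 + 2 = 6$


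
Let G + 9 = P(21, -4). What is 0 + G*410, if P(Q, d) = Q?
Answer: 4920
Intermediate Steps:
G = 12 (G = -9 + 21 = 12)
0 + G*410 = 0 + 12*410 = 0 + 4920 = 4920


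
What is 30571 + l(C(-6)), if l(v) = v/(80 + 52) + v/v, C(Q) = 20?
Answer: 1008881/33 ≈ 30572.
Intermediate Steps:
l(v) = 1 + v/132 (l(v) = v/132 + 1 = 1 + v/132)
30571 + l(C(-6)) = 30571 + (1 + (1/132)*20) = 30571 + (1 + 5/33) = 30571 + 38/33 = 1008881/33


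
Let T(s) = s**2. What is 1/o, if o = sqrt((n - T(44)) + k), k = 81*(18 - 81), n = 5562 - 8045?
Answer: -I*sqrt(2)/138 ≈ -0.010248*I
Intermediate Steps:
n = -2483
k = -5103 (k = 81*(-63) = -5103)
o = 69*I*sqrt(2) (o = sqrt((-2483 - 1*44**2) - 5103) = sqrt((-2483 - 1*1936) - 5103) = sqrt((-2483 - 1936) - 5103) = sqrt(-4419 - 5103) = sqrt(-9522) = 69*I*sqrt(2) ≈ 97.581*I)
1/o = 1/(69*I*sqrt(2)) = -I*sqrt(2)/138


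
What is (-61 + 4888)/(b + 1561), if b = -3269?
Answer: -4827/1708 ≈ -2.8261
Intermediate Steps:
(-61 + 4888)/(b + 1561) = (-61 + 4888)/(-3269 + 1561) = 4827/(-1708) = 4827*(-1/1708) = -4827/1708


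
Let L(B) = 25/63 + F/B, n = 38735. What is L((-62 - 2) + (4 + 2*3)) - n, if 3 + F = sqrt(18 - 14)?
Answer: -14641673/378 ≈ -38735.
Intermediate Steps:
F = -1 (F = -3 + sqrt(18 - 14) = -3 + sqrt(4) = -3 + 2 = -1)
L(B) = 25/63 - 1/B
L((-62 - 2) + (4 + 2*3)) - n = (25/63 - 1/((-62 - 2) + (4 + 2*3))) - 1*38735 = (25/63 - 1/(-64 + (4 + 6))) - 38735 = (25/63 - 1/(-64 + 10)) - 38735 = (25/63 - 1/(-54)) - 38735 = (25/63 - 1*(-1/54)) - 38735 = (25/63 + 1/54) - 38735 = 157/378 - 38735 = -14641673/378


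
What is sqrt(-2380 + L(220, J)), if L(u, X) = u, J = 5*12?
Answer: 12*I*sqrt(15) ≈ 46.476*I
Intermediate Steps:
J = 60
sqrt(-2380 + L(220, J)) = sqrt(-2380 + 220) = sqrt(-2160) = 12*I*sqrt(15)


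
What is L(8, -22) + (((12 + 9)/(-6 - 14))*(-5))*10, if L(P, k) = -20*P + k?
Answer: -259/2 ≈ -129.50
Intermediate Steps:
L(P, k) = k - 20*P
L(8, -22) + (((12 + 9)/(-6 - 14))*(-5))*10 = (-22 - 20*8) + (((12 + 9)/(-6 - 14))*(-5))*10 = (-22 - 160) + ((21/(-20))*(-5))*10 = -182 + ((21*(-1/20))*(-5))*10 = -182 - 21/20*(-5)*10 = -182 + (21/4)*10 = -182 + 105/2 = -259/2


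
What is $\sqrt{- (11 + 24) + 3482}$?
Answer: $3 \sqrt{383} \approx 58.711$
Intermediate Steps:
$\sqrt{- (11 + 24) + 3482} = \sqrt{\left(-1\right) 35 + 3482} = \sqrt{-35 + 3482} = \sqrt{3447} = 3 \sqrt{383}$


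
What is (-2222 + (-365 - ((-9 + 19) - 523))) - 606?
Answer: -2680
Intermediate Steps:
(-2222 + (-365 - ((-9 + 19) - 523))) - 606 = (-2222 + (-365 - (10 - 523))) - 606 = (-2222 + (-365 - 1*(-513))) - 606 = (-2222 + (-365 + 513)) - 606 = (-2222 + 148) - 606 = -2074 - 606 = -2680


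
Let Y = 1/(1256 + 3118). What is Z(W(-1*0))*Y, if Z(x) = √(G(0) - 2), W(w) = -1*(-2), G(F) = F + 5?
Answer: √3/4374 ≈ 0.00039599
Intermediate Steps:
G(F) = 5 + F
W(w) = 2
Z(x) = √3 (Z(x) = √((5 + 0) - 2) = √(5 - 2) = √3)
Y = 1/4374 ≈ 0.00022862
Z(W(-1*0))*Y = √3*(1/4374) = √3/4374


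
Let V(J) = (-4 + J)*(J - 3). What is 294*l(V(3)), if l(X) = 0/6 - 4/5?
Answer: -1176/5 ≈ -235.20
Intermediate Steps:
V(J) = (-4 + J)*(-3 + J)
l(X) = -⅘ (l(X) = 0*(⅙) - 4*⅕ = 0 - ⅘ = -⅘)
294*l(V(3)) = 294*(-⅘) = -1176/5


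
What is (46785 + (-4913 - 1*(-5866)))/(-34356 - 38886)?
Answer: -23869/36621 ≈ -0.65178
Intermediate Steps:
(46785 + (-4913 - 1*(-5866)))/(-34356 - 38886) = (46785 + (-4913 + 5866))/(-73242) = (46785 + 953)*(-1/73242) = 47738*(-1/73242) = -23869/36621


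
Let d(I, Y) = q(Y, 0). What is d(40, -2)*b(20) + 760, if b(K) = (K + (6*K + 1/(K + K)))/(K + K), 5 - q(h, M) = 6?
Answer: 1210399/1600 ≈ 756.50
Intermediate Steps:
q(h, M) = -1 (q(h, M) = 5 - 1*6 = 5 - 6 = -1)
b(K) = (1/(2*K) + 7*K)/(2*K) (b(K) = (K + (6*K + 1/(2*K)))/((2*K)) = (K + (6*K + 1/(2*K)))*(1/(2*K)) = (K + (1/(2*K) + 6*K))*(1/(2*K)) = (1/(2*K) + 7*K)*(1/(2*K)) = (1/(2*K) + 7*K)/(2*K))
d(I, Y) = -1
d(40, -2)*b(20) + 760 = -(7/2 + (¼)/20²) + 760 = -(7/2 + (¼)*(1/400)) + 760 = -(7/2 + 1/1600) + 760 = -1*5601/1600 + 760 = -5601/1600 + 760 = 1210399/1600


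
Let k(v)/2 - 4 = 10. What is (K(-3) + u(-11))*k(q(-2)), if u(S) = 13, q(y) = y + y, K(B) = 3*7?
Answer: 952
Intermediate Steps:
K(B) = 21
q(y) = 2*y
k(v) = 28 (k(v) = 8 + 2*10 = 8 + 20 = 28)
(K(-3) + u(-11))*k(q(-2)) = (21 + 13)*28 = 34*28 = 952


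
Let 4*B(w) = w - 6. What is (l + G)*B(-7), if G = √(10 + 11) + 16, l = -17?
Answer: 13/4 - 13*√21/4 ≈ -11.643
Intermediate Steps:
B(w) = -3/2 + w/4 (B(w) = (w - 6)/4 = (-6 + w)/4 = -3/2 + w/4)
G = 16 + √21 (G = √21 + 16 = 16 + √21 ≈ 20.583)
(l + G)*B(-7) = (-17 + (16 + √21))*(-3/2 + (¼)*(-7)) = (-1 + √21)*(-3/2 - 7/4) = (-1 + √21)*(-13/4) = 13/4 - 13*√21/4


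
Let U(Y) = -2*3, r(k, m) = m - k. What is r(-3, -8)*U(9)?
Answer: 30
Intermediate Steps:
U(Y) = -6
r(-3, -8)*U(9) = (-8 - 1*(-3))*(-6) = (-8 + 3)*(-6) = -5*(-6) = 30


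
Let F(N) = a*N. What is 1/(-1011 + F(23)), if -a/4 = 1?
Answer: -1/1103 ≈ -0.00090662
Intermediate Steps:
a = -4 (a = -4*1 = -4)
F(N) = -4*N
1/(-1011 + F(23)) = 1/(-1011 - 4*23) = 1/(-1011 - 92) = 1/(-1103) = -1/1103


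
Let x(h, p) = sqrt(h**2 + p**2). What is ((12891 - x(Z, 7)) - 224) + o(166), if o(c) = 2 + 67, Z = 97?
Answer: 12736 - sqrt(9458) ≈ 12639.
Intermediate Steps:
o(c) = 69
((12891 - x(Z, 7)) - 224) + o(166) = ((12891 - sqrt(97**2 + 7**2)) - 224) + 69 = ((12891 - sqrt(9409 + 49)) - 224) + 69 = ((12891 - sqrt(9458)) - 224) + 69 = (12667 - sqrt(9458)) + 69 = 12736 - sqrt(9458)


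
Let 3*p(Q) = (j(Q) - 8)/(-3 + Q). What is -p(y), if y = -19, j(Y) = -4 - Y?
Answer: 7/66 ≈ 0.10606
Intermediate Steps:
p(Q) = (-12 - Q)/(3*(-3 + Q)) (p(Q) = (((-4 - Q) - 8)/(-3 + Q))/3 = ((-12 - Q)/(-3 + Q))/3 = (-12 - Q)/(3*(-3 + Q)))
-p(y) = -(-12 - 1*(-19))/(3*(-3 - 19)) = -(-12 + 19)/(3*(-22)) = -(-1)*7/(3*22) = -1*(-7/66) = 7/66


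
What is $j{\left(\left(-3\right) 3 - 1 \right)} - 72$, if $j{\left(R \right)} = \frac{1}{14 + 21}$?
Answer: $- \frac{2519}{35} \approx -71.971$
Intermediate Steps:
$j{\left(R \right)} = \frac{1}{35}$
$j{\left(\left(-3\right) 3 - 1 \right)} - 72 = \frac{1}{35} - 72 = - \frac{2519}{35}$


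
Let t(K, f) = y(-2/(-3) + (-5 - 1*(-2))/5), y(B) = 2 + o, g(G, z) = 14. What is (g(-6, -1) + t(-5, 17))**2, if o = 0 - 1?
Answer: 225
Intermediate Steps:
o = -1
y(B) = 1 (y(B) = 2 - 1 = 1)
t(K, f) = 1
(g(-6, -1) + t(-5, 17))**2 = (14 + 1)**2 = 15**2 = 225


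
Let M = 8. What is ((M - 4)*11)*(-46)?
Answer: -2024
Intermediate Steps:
((M - 4)*11)*(-46) = ((8 - 4)*11)*(-46) = (4*11)*(-46) = 44*(-46) = -2024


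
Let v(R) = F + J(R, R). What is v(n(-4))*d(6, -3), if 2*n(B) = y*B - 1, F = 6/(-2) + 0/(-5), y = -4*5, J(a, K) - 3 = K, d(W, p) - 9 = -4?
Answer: 395/2 ≈ 197.50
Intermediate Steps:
d(W, p) = 5 (d(W, p) = 9 - 4 = 5)
J(a, K) = 3 + K
y = -20
F = -3 (F = 6*(-½) + 0*(-⅕) = -3 + 0 = -3)
n(B) = -½ - 10*B (n(B) = (-20*B - 1)/2 = (-1 - 20*B)/2 = -½ - 10*B)
v(R) = R (v(R) = -3 + (3 + R) = R)
v(n(-4))*d(6, -3) = (-½ - 10*(-4))*5 = (-½ + 40)*5 = (79/2)*5 = 395/2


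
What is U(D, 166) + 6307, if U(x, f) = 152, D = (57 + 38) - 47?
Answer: 6459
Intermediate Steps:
D = 48 (D = 95 - 47 = 48)
U(D, 166) + 6307 = 152 + 6307 = 6459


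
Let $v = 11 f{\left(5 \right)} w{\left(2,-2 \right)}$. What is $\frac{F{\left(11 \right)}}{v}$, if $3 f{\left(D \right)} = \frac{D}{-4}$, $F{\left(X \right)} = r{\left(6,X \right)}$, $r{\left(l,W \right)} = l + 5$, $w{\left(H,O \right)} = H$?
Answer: $- \frac{6}{5} \approx -1.2$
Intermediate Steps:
$r{\left(l,W \right)} = 5 + l$
$F{\left(X \right)} = 11$ ($F{\left(X \right)} = 5 + 6 = 11$)
$f{\left(D \right)} = - \frac{D}{12}$ ($f{\left(D \right)} = \frac{D \frac{1}{-4}}{3} = \frac{D \left(- \frac{1}{4}\right)}{3} = \frac{\left(- \frac{1}{4}\right) D}{3} = - \frac{D}{12}$)
$v = - \frac{55}{6}$ ($v = 11 \left(\left(- \frac{1}{12}\right) 5\right) 2 = 11 \left(- \frac{5}{12}\right) 2 = \left(- \frac{55}{12}\right) 2 = - \frac{55}{6} \approx -9.1667$)
$\frac{F{\left(11 \right)}}{v} = \frac{11}{- \frac{55}{6}} = 11 \left(- \frac{6}{55}\right) = - \frac{6}{5}$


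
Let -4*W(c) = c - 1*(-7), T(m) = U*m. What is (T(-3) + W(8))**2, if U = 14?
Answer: 33489/16 ≈ 2093.1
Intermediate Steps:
T(m) = 14*m
W(c) = -7/4 - c/4 (W(c) = -(c - 1*(-7))/4 = -(c + 7)/4 = -(7 + c)/4 = -7/4 - c/4)
(T(-3) + W(8))**2 = (14*(-3) + (-7/4 - 1/4*8))**2 = (-42 + (-7/4 - 2))**2 = (-42 - 15/4)**2 = (-183/4)**2 = 33489/16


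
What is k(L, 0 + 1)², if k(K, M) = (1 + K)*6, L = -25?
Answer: 20736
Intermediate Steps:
k(K, M) = 6 + 6*K
k(L, 0 + 1)² = (6 + 6*(-25))² = (6 - 150)² = (-144)² = 20736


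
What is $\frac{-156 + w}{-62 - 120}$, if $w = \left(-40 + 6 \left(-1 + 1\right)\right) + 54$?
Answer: $\frac{71}{91} \approx 0.78022$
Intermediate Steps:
$w = 14$ ($w = \left(-40 + 6 \cdot 0\right) + 54 = \left(-40 + 0\right) + 54 = -40 + 54 = 14$)
$\frac{-156 + w}{-62 - 120} = \frac{-156 + 14}{-62 - 120} = \frac{1}{-182} \left(-142\right) = \left(- \frac{1}{182}\right) \left(-142\right) = \frac{71}{91}$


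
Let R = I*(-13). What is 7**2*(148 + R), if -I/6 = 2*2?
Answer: 22540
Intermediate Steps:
I = -24 (I = -12*2 = -6*4 = -24)
R = 312 (R = -24*(-13) = 312)
7**2*(148 + R) = 7**2*(148 + 312) = 49*460 = 22540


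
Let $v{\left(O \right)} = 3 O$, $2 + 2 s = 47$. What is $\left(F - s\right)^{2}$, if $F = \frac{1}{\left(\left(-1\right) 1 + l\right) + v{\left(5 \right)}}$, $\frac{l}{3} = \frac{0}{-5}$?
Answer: $\frac{24649}{49} \approx 503.04$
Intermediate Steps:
$s = \frac{45}{2}$ ($s = -1 + \frac{1}{2} \cdot 47 = -1 + \frac{47}{2} = \frac{45}{2} \approx 22.5$)
$l = 0$ ($l = 3 \frac{0}{-5} = 3 \cdot 0 \left(- \frac{1}{5}\right) = 3 \cdot 0 = 0$)
$F = \frac{1}{14}$ ($F = \frac{1}{\left(\left(-1\right) 1 + 0\right) + 3 \cdot 5} = \frac{1}{\left(-1 + 0\right) + 15} = \frac{1}{-1 + 15} = \frac{1}{14} \approx 0.071429$)
$\left(F - s\right)^{2} = \left(\frac{1}{14} - \frac{45}{2}\right)^{2} = \left(- \frac{157}{7}\right)^{2} = \frac{24649}{49}$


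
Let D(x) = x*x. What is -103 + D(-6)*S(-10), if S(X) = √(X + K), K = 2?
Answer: -103 + 72*I*√2 ≈ -103.0 + 101.82*I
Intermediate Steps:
D(x) = x²
S(X) = √(2 + X) (S(X) = √(X + 2) = √(2 + X))
-103 + D(-6)*S(-10) = -103 + (-6)²*√(2 - 10) = -103 + 36*√(-8) = -103 + 36*(2*I*√2) = -103 + 72*I*√2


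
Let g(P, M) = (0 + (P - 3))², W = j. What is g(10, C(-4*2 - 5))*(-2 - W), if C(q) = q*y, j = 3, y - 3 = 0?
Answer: -245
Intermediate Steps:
y = 3 (y = 3 + 0 = 3)
W = 3
C(q) = 3*q (C(q) = q*3 = 3*q)
g(P, M) = (-3 + P)² (g(P, M) = (0 + (-3 + P))² = (-3 + P)²)
g(10, C(-4*2 - 5))*(-2 - W) = (-3 + 10)²*(-2 - 1*3) = 7²*(-2 - 3) = 49*(-5) = -245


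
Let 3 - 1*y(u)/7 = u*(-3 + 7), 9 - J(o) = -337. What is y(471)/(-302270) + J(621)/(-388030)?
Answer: 500460559/11728982810 ≈ 0.042669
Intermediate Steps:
J(o) = 346 (J(o) = 9 - 1*(-337) = 9 + 337 = 346)
y(u) = 21 - 28*u (y(u) = 21 - 7*u*(-3 + 7) = 21 - 7*u*4 = 21 - 28*u)
y(471)/(-302270) + J(621)/(-388030) = (21 - 28*471)/(-302270) + 346/(-388030) = (21 - 13188)*(-1/302270) + 346*(-1/388030) = -13167*(-1/302270) - 173/194015 = 13167/302270 - 173/194015 = 500460559/11728982810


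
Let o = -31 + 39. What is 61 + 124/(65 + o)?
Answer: 4577/73 ≈ 62.699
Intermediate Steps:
o = 8
61 + 124/(65 + o) = 61 + 124/(65 + 8) = 61 + 124/73 = 4577/73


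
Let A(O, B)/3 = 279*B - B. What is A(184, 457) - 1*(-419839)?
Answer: 800977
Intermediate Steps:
A(O, B) = 834*B (A(O, B) = 3*(279*B - B) = 3*(278*B) = 834*B)
A(184, 457) - 1*(-419839) = 834*457 - 1*(-419839) = 381138 + 419839 = 800977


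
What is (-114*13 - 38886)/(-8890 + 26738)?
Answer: -5046/2231 ≈ -2.2618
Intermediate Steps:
(-114*13 - 38886)/(-8890 + 26738) = (-1482 - 38886)/17848 = -40368*1/17848 = -5046/2231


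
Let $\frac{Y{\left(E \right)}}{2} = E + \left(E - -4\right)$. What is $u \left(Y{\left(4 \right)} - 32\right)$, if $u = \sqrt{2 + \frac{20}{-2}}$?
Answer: $- 16 i \sqrt{2} \approx - 22.627 i$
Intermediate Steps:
$Y{\left(E \right)} = 8 + 4 E$ ($Y{\left(E \right)} = 2 \left(E + \left(E - -4\right)\right) = 2 \left(E + \left(E + 4\right)\right) = 2 \left(E + \left(4 + E\right)\right) = 2 \left(4 + 2 E\right) = 8 + 4 E$)
$u = 2 i \sqrt{2}$ ($u = \sqrt{2 + 20 \left(- \frac{1}{2}\right)} = \sqrt{2 - 10} = \sqrt{-8} = 2 i \sqrt{2} \approx 2.8284 i$)
$u \left(Y{\left(4 \right)} - 32\right) = 2 i \sqrt{2} \left(\left(8 + 4 \cdot 4\right) - 32\right) = 2 i \sqrt{2} \left(\left(8 + 16\right) - 32\right) = 2 i \sqrt{2} \left(24 - 32\right) = 2 i \sqrt{2} \left(-8\right) = - 16 i \sqrt{2}$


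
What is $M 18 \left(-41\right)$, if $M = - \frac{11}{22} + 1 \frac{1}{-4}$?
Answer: $\frac{1107}{2} \approx 553.5$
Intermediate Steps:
$M = - \frac{3}{4}$ ($M = \left(-11\right) \frac{1}{22} + 1 \left(- \frac{1}{4}\right) = - \frac{1}{2} - \frac{1}{4} = - \frac{3}{4} \approx -0.75$)
$M 18 \left(-41\right) = \left(- \frac{3}{4}\right) 18 \left(-41\right) = \left(- \frac{27}{2}\right) \left(-41\right) = \frac{1107}{2}$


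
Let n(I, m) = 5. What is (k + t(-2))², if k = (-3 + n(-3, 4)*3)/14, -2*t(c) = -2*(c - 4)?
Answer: 1296/49 ≈ 26.449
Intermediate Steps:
t(c) = -4 + c (t(c) = -(-1)*(c - 4) = -(-1)*(-4 + c) = -(8 - 2*c)/2 = -4 + c)
k = 6/7 (k = (-3 + 5*3)/14 = (-3 + 15)*(1/14) = 12*(1/14) = 6/7 ≈ 0.85714)
(k + t(-2))² = (6/7 + (-4 - 2))² = (6/7 - 6)² = (-36/7)² = 1296/49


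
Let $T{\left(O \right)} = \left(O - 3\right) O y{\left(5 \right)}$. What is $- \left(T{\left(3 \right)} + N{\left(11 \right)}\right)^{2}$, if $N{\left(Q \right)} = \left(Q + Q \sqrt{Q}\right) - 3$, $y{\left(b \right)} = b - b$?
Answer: $-1395 - 176 \sqrt{11} \approx -1978.7$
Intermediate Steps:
$y{\left(b \right)} = 0$
$N{\left(Q \right)} = -3 + Q + Q^{\frac{3}{2}}$ ($N{\left(Q \right)} = \left(Q + Q^{\frac{3}{2}}\right) - 3 = -3 + Q + Q^{\frac{3}{2}}$)
$T{\left(O \right)} = 0$ ($T{\left(O \right)} = \left(O - 3\right) O 0 = \left(-3 + O\right) O 0 = O \left(-3 + O\right) 0 = 0$)
$- \left(T{\left(3 \right)} + N{\left(11 \right)}\right)^{2} = - \left(0 + \left(-3 + 11 + 11^{\frac{3}{2}}\right)\right)^{2} = - \left(0 + \left(-3 + 11 + 11 \sqrt{11}\right)\right)^{2} = - \left(0 + \left(8 + 11 \sqrt{11}\right)\right)^{2} = - \left(8 + 11 \sqrt{11}\right)^{2}$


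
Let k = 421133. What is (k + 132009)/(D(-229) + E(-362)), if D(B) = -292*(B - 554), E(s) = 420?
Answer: 276571/114528 ≈ 2.4149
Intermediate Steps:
D(B) = 161768 - 292*B (D(B) = -292*(-554 + B) = 161768 - 292*B)
(k + 132009)/(D(-229) + E(-362)) = (421133 + 132009)/((161768 - 292*(-229)) + 420) = 553142/((161768 + 66868) + 420) = 553142/(228636 + 420) = 553142/229056 = 553142*(1/229056) = 276571/114528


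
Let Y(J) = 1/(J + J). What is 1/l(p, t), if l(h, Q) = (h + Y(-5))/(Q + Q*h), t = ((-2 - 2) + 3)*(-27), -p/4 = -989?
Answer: 1068390/39559 ≈ 27.008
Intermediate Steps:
p = 3956 (p = -4*(-989) = 3956)
t = 27 (t = (-4 + 3)*(-27) = -1*(-27) = 27)
Y(J) = 1/(2*J)
l(h, Q) = (-⅒ + h)/(Q + Q*h) (l(h, Q) = (h + (½)/(-5))/(Q + Q*h) = (h + (½)*(-⅕))/(Q + Q*h) = (h - ⅒)/(Q + Q*h) = (-⅒ + h)/(Q + Q*h))
1/l(p, t) = 1/((-⅒ + 3956)/(27*(1 + 3956))) = 1/((1/27)*(39559/10)/3957) = 1/((1/27)*(1/3957)*(39559/10)) = 1/(39559/1068390) = 1068390/39559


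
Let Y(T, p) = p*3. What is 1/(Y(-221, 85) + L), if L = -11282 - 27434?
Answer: -1/38461 ≈ -2.6000e-5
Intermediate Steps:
Y(T, p) = 3*p
L = -38716
1/(Y(-221, 85) + L) = 1/(3*85 - 38716) = 1/(255 - 38716) = 1/(-38461) = -1/38461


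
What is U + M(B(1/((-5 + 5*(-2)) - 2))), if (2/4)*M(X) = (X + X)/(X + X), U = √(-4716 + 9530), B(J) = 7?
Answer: 2 + √4814 ≈ 71.383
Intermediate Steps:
U = √4814 ≈ 69.383
M(X) = 2 (M(X) = 2*((X + X)/(X + X)) = 2*((2*X)/((2*X))) = 2*((2*X)*(1/(2*X))) = 2*1 = 2)
U + M(B(1/((-5 + 5*(-2)) - 2))) = √4814 + 2 = 2 + √4814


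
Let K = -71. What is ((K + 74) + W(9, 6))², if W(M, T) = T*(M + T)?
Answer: 8649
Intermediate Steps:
((K + 74) + W(9, 6))² = ((-71 + 74) + 6*(9 + 6))² = (3 + 6*15)² = (3 + 90)² = 93² = 8649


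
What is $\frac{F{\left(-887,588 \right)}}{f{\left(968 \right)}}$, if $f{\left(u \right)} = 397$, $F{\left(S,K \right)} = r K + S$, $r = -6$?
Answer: $- \frac{4415}{397} \approx -11.121$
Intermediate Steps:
$F{\left(S,K \right)} = S - 6 K$ ($F{\left(S,K \right)} = - 6 K + S = S - 6 K$)
$\frac{F{\left(-887,588 \right)}}{f{\left(968 \right)}} = \frac{-887 - 3528}{397} = \left(-887 - 3528\right) \frac{1}{397} = \left(-4415\right) \frac{1}{397} = - \frac{4415}{397}$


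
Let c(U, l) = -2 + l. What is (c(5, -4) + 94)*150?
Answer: 13200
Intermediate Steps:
(c(5, -4) + 94)*150 = ((-2 - 4) + 94)*150 = (-6 + 94)*150 = 88*150 = 13200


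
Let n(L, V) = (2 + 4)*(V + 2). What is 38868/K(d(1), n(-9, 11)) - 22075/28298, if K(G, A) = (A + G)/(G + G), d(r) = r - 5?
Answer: -4400363431/1047026 ≈ -4202.7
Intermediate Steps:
d(r) = -5 + r
n(L, V) = 12 + 6*V (n(L, V) = 6*(2 + V) = 12 + 6*V)
K(G, A) = (A + G)/(2*G) (K(G, A) = (A + G)/((2*G)) = (A + G)*(1/(2*G)) = (A + G)/(2*G))
38868/K(d(1), n(-9, 11)) - 22075/28298 = 38868/((((12 + 6*11) + (-5 + 1))/(2*(-5 + 1)))) - 22075/28298 = 38868/(((1/2)*((12 + 66) - 4)/(-4))) - 22075*1/28298 = 38868/(((1/2)*(-1/4)*(78 - 4))) - 22075/28298 = 38868/(((1/2)*(-1/4)*74)) - 22075/28298 = 38868/(-37/4) - 22075/28298 = 38868*(-4/37) - 22075/28298 = -155472/37 - 22075/28298 = -4400363431/1047026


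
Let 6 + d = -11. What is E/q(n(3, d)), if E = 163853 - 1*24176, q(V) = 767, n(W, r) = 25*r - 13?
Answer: 139677/767 ≈ 182.11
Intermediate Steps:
d = -17 (d = -6 - 11 = -17)
n(W, r) = -13 + 25*r
E = 139677 (E = 163853 - 24176 = 139677)
E/q(n(3, d)) = 139677/767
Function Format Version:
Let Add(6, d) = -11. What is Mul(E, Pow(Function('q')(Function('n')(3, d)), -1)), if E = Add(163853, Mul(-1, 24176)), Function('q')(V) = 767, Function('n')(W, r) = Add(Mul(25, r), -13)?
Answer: Rational(139677, 767) ≈ 182.11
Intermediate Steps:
d = -17 (d = Add(-6, -11) = -17)
Function('n')(W, r) = Add(-13, Mul(25, r))
E = 139677 (E = Add(163853, -24176) = 139677)
Mul(E, Pow(Function('q')(Function('n')(3, d)), -1)) = Mul(139677, Pow(767, -1)) = Mul(139677, Rational(1, 767)) = Rational(139677, 767)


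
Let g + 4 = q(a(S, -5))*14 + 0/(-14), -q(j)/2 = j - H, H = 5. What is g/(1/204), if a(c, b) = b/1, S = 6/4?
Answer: 56304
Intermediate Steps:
S = 3/2 (S = 6*(¼) = 3/2 ≈ 1.5000)
a(c, b) = b (a(c, b) = b*1 = b)
q(j) = 10 - 2*j (q(j) = -2*(j - 1*5) = -2*(j - 5) = -2*(-5 + j) = 10 - 2*j)
g = 276 (g = -4 + ((10 - 2*(-5))*14 + 0/(-14)) = -4 + ((10 + 10)*14 + 0*(-1/14)) = -4 + (20*14 + 0) = -4 + (280 + 0) = -4 + 280 = 276)
g/(1/204) = 276/(1/204) = 276*204 = 56304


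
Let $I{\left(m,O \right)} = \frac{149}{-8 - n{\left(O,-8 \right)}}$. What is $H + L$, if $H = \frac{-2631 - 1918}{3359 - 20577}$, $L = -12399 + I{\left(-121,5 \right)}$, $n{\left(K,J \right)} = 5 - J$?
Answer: $- \frac{4485675575}{361578} \approx -12406.0$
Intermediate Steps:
$I{\left(m,O \right)} = - \frac{149}{21}$ ($I{\left(m,O \right)} = \frac{149}{-8 - \left(5 - -8\right)} = \frac{149}{-8 - \left(5 + 8\right)} = \frac{149}{-8 - 13} = \frac{149}{-21} = 149 \left(- \frac{1}{21}\right) = - \frac{149}{21}$)
$L = - \frac{260528}{21}$ ($L = -12399 - \frac{149}{21} = - \frac{260528}{21} \approx -12406.0$)
$H = \frac{4549}{17218}$ ($H = \frac{-2631 + \left(-12155 + 10237\right)}{3359 - 20577} = \frac{-2631 - 1918}{3359 - 20577} = - \frac{4549}{-17218} = \left(-4549\right) \left(- \frac{1}{17218}\right) = \frac{4549}{17218} \approx 0.2642$)
$H + L = \frac{4549}{17218} - \frac{260528}{21} = - \frac{4485675575}{361578}$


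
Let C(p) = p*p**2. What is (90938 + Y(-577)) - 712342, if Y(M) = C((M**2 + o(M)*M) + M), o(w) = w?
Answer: 294452578223761637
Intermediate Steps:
C(p) = p**3
Y(M) = (M + 2*M**2)**3 (Y(M) = ((M**2 + M*M) + M)**3 = ((M**2 + M**2) + M)**3 = (2*M**2 + M)**3 = (M + 2*M**2)**3)
(90938 + Y(-577)) - 712342 = (90938 + (-577)**3*(1 + 2*(-577))**3) - 712342 = (90938 - 192100033*(1 - 1154)**3) - 712342 = (90938 - 192100033*(-1153)**3) - 712342 = (90938 - 192100033*(-1532808577)) - 712342 = (90938 + 294452578224383041) - 712342 = 294452578224473979 - 712342 = 294452578223761637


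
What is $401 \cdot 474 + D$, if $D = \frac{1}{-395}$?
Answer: $\frac{75079229}{395} \approx 1.9007 \cdot 10^{5}$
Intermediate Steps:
$D = - \frac{1}{395} \approx -0.0025316$
$401 \cdot 474 + D = 401 \cdot 474 - \frac{1}{395} = 190074 - \frac{1}{395} = \frac{75079229}{395}$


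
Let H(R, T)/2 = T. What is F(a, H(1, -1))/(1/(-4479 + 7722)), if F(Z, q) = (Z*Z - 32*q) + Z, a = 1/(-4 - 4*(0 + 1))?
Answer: 13260627/64 ≈ 2.0720e+5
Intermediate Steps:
H(R, T) = 2*T
a = -⅛ (a = 1/(-4 - 4*1) = 1/(-4 - 4) = 1/(-8) = -⅛ ≈ -0.12500)
F(Z, q) = Z + Z² - 32*q (F(Z, q) = (Z² - 32*q) + Z = Z + Z² - 32*q)
F(a, H(1, -1))/(1/(-4479 + 7722)) = (-⅛ + (-⅛)² - 64*(-1))/(1/(-4479 + 7722)) = (-⅛ + 1/64 - 32*(-2))/(1/3243) = (-⅛ + 1/64 + 64)/(1/3243) = (4089/64)*3243 = 13260627/64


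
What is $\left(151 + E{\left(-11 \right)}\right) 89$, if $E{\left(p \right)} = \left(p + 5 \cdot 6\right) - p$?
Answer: $16109$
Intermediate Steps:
$E{\left(p \right)} = 30$ ($E{\left(p \right)} = \left(p + 30\right) - p = \left(30 + p\right) - p = 30$)
$\left(151 + E{\left(-11 \right)}\right) 89 = \left(151 + 30\right) 89 = 181 \cdot 89 = 16109$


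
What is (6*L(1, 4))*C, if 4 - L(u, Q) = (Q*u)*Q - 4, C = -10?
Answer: 480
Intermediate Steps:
L(u, Q) = 8 - u*Q² (L(u, Q) = 4 - ((Q*u)*Q - 4) = 4 - (u*Q² - 4) = 4 - (-4 + u*Q²) = 4 + (4 - u*Q²) = 8 - u*Q²)
(6*L(1, 4))*C = (6*(8 - 1*1*4²))*(-10) = (6*(8 - 1*1*16))*(-10) = (6*(8 - 16))*(-10) = (6*(-8))*(-10) = -48*(-10) = 480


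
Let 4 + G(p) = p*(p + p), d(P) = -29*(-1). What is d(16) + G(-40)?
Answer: 3225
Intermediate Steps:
d(P) = 29
G(p) = -4 + 2*p² (G(p) = -4 + p*(p + p) = -4 + p*(2*p) = -4 + 2*p²)
d(16) + G(-40) = 29 + (-4 + 2*(-40)²) = 29 + (-4 + 2*1600) = 29 + (-4 + 3200) = 29 + 3196 = 3225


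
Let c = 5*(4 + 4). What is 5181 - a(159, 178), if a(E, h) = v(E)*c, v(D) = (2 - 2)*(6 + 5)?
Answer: 5181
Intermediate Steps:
v(D) = 0 (v(D) = 0*11 = 0)
c = 40 (c = 5*8 = 40)
a(E, h) = 0 (a(E, h) = 0*40 = 0)
5181 - a(159, 178) = 5181 - 1*0 = 5181 + 0 = 5181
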